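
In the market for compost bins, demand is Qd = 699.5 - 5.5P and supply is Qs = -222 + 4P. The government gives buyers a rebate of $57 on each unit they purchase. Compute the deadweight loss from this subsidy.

Deadweight loss = $3762

Pre-subsidy: 699.5 - 5.5P = -222 + 4P gives P* = 97, Q* = 166.
With the rebate, buyers effectively pay Pb = Ps − 57, where Ps is the price sellers receive.
Demand in terms of Ps becomes Qd = 699.5 − 5.5(Ps − 57) = 1013 - 5.5Ps. Setting this equal to supply: 1013 - 5.5Ps = -222 + 4Ps, so Ps = 130.
Buyers pay Pb = 130 − 57 = 73; Q' = -222 + 4·130 = 298.
The subsidy expands output by 298 − 166 = 132 past the efficient level; on those units the gap between marginal cost and willingness to pay runs from 0 up to 57.
DWL = ½ × 57 × 132 = 3762.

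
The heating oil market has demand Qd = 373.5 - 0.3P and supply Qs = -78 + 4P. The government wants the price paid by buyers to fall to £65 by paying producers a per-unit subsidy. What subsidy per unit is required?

Required subsidy s = £43 per unit

At a buyer price of 65, quantity demanded is 373.5 − 0.3·65 = 354.
Sellers supply 354 only when they receive Ps with -78 + 4·Ps = 354, i.e. Ps = 108.
s = Ps − Pb = 108 − 65 = 43.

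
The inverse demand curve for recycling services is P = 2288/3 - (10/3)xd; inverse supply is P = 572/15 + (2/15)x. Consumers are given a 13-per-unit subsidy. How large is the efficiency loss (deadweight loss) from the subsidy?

Deadweight loss = 24.375

Pre-subsidy: 2288/3 - (10/3)x = 572/15 + (2/15)x gives x* = 209 and P* = 66.
With the rebate, buyers effectively pay Pb = Ps − 13, where Ps is the price sellers receive.
On the curves, Pb = 2288/3 - (10/3)x and Ps = 572/15 + (2/15)x; the wedge Ps − Pb = 13 gives 572/15 + (2/15)x − (2288/3 - (10/3)x) = 13, so x' = 212.75.
Then Pb = 2288/3 − (10/3)·212.75 = 53.5 and Ps = 572/15 + (2/15)·212.75 = 66.5.
The subsidy expands output by 212.75 − 209 = 3.75 past the efficient level; on those units the gap between marginal cost and willingness to pay runs from 0 up to 13.
DWL = ½ × 13 × 3.75 = 24.375.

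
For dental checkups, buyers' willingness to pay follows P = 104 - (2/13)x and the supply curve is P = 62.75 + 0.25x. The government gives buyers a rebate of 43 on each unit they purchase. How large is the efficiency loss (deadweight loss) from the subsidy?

Deadweight loss = 48074/21

Pre-subsidy: 104 - (2/13)x = 62.75 + 0.25x gives x* = 715/7 and P* = 618/7.
With the rebate, buyers effectively pay Pb = Ps − 43, where Ps is the price sellers receive.
On the curves, Pb = 104 - (2/13)x and Ps = 62.75 + 0.25x; the wedge Ps − Pb = 43 gives 62.75 + 0.25x − (104 - (2/13)x) = 43, so x' = 4381/21.
Then Pb = 104 − (2/13)·(4381/21) = 1510/21 and Ps = 62.75 + 0.25·(4381/21) = 2413/21.
The subsidy expands output by 4381/21 − 715/7 = 2236/21 past the efficient level; on those units the gap between marginal cost and willingness to pay runs from 0 up to 43.
DWL = ½ × 43 × 2236/21 = 48074/21.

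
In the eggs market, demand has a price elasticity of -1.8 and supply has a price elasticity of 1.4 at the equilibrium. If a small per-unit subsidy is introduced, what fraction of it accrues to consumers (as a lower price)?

Consumer share = 0.4375

For a small subsidy around the equilibrium, the benefit split depends on the relative slopes, which at a point are proportional to the elasticities.
Buyer share = εs/(εs + |εd|) = 1.4/(1.4 + 1.8) = 0.4375; seller share = |εd|/(εs + |εd|) = 0.5625.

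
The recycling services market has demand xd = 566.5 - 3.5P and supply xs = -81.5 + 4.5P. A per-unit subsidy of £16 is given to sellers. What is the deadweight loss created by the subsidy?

Deadweight loss = £252

Pre-subsidy: 566.5 - 3.5P = -81.5 + 4.5P gives P* = 81, x* = 283.
With the subsidy, sellers receive Ps = Pb + 16 for each unit, where Pb is the price buyers pay.
Supply in terms of Pb becomes xs = -81.5 + 4.5(Pb + 16) = -9.5 + 4.5Pb. Setting this equal to demand: 566.5 - 3.5Pb = -9.5 + 4.5Pb, so Pb = 72.
Sellers receive Ps = 72 + 16 = 88; x' = 566.5 − 3.5·72 = 314.5.
The subsidy expands output by 314.5 − 283 = 31.5 past the efficient level; on those units the gap between marginal cost and willingness to pay runs from 0 up to 16.
DWL = ½ × 16 × 31.5 = 252.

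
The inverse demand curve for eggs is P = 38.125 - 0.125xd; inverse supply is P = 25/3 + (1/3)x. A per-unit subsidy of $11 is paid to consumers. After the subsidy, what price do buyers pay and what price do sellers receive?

Buyers pay $27; sellers receive $38

Pre-subsidy: 38.125 - 0.125x = 25/3 + (1/3)x gives x* = 65 and P* = 30.
With the rebate, buyers effectively pay Pb = Ps − 11, where Ps is the price sellers receive.
On the curves, Pb = 38.125 - 0.125x and Ps = 25/3 + (1/3)x; the wedge Ps − Pb = 11 gives 25/3 + (1/3)x − (38.125 - 0.125x) = 11, so x' = 89.
Then Pb = 38.125 − 0.125·89 = 27 and Ps = 25/3 + (1/3)·89 = 38.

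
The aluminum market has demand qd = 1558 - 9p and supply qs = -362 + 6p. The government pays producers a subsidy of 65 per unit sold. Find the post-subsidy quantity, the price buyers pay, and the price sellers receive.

Pre-subsidy: 1558 - 9p = -362 + 6p gives p* = 128, q* = 406.
With the subsidy, sellers receive ps = pb + 65 for each unit, where pb is the price buyers pay.
Supply in terms of pb becomes qs = -362 + 6(pb + 65) = 28 + 6pb. Setting this equal to demand: 1558 - 9pb = 28 + 6pb, so pb = 102.
Sellers receive ps = 102 + 65 = 167; q' = 1558 − 9·102 = 640.

q' = 640; buyers pay 102; sellers receive 167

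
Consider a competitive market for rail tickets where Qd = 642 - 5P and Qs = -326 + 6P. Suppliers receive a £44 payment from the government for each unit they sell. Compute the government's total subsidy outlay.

Government cost = £14168

Pre-subsidy: 642 - 5P = -326 + 6P gives P* = 88, Q* = 202.
With the subsidy, sellers receive Ps = Pb + 44 for each unit, where Pb is the price buyers pay.
Supply in terms of Pb becomes Qs = -326 + 6(Pb + 44) = -62 + 6Pb. Setting this equal to demand: 642 - 5Pb = -62 + 6Pb, so Pb = 64.
Sellers receive Ps = 64 + 44 = 108; Q' = 642 − 5·64 = 322.
Government outlay = subsidy × quantity = 44 × 322 = 14168.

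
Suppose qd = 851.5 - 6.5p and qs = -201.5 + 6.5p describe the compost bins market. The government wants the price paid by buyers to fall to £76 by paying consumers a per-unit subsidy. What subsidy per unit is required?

Required subsidy s = £10 per unit

At a buyer price of 76, quantity demanded is 851.5 − 6.5·76 = 357.5.
Sellers supply 357.5 only when they receive ps with -201.5 + 6.5·ps = 357.5, i.e. ps = 86.
s = ps − pb = 86 − 76 = 10.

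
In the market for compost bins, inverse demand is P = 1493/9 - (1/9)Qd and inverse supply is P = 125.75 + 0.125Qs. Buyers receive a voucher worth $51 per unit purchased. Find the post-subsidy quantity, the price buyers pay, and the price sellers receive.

Q' = 386; buyers pay $123; sellers receive $174

Pre-subsidy: 1493/9 - (1/9)Q = 125.75 + 0.125Q gives Q* = 170 and P* = 147.
With the rebate, buyers effectively pay Pb = Ps − 51, where Ps is the price sellers receive.
On the curves, Pb = 1493/9 - (1/9)Q and Ps = 125.75 + 0.125Q; the wedge Ps − Pb = 51 gives 125.75 + 0.125Q − (1493/9 - (1/9)Q) = 51, so Q' = 386.
Then Pb = 1493/9 − (1/9)·386 = 123 and Ps = 125.75 + 0.125·386 = 174.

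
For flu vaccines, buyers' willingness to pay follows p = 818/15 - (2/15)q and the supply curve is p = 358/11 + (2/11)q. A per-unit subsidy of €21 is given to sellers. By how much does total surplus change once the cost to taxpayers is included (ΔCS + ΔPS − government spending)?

Pre-subsidy: 818/15 - (2/15)q = 358/11 + (2/11)q gives q* = 907/13 and p* = 588/13.
With the subsidy, sellers receive ps = pb + 21 for each unit, where pb is the price buyers pay.
On the curves, pb = 818/15 - (2/15)q and ps = 358/11 + (2/11)q; the wedge ps − pb = 21 gives 358/11 + (2/11)q − (818/15 - (2/15)q) = 21, so q' = 7093/52.
Then pb = 818/15 − (2/15)·(7093/52) = 945/26 and ps = 358/11 + (2/11)·(7093/52) = 1491/26.
ΔCS = ½(907/13 + 7093/52)(588/13 − 945/26) = 2476551/2704; ΔPS = ½(907/13 + 7093/52)(1491/26 − 588/13) = 3377115/2704.
Government spending = 21 × 7093/52 = 148953/52.
Net change = 2476551/2704 + 3377115/2704 − 148953/52 = -72765/104. The loss equals the DWL triangle ½·21·3465/52.

Net change in total surplus = -72765/104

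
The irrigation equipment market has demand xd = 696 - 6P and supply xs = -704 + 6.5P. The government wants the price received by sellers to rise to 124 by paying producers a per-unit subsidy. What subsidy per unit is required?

At a seller price of 124, quantity supplied is -704 + 6.5·124 = 102.
Buyers absorb 102 only when they pay Pb with 696 − 6·Pb = 102, i.e. Pb = 99.
s = Ps − Pb = 124 − 99 = 25.

Required subsidy s = 25 per unit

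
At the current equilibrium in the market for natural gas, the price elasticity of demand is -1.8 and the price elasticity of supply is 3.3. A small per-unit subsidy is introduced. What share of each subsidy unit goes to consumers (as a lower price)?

For a small subsidy around the equilibrium, the benefit split depends on the relative slopes, which at a point are proportional to the elasticities.
Buyer share = εs/(εs + |εd|) = 3.3/(3.3 + 1.8) = 11/17; seller share = |εd|/(εs + |εd|) = 6/17.

Consumer share = 11/17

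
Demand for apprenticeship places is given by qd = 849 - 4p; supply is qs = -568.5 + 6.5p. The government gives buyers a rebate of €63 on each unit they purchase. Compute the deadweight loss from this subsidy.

Deadweight loss = €4914

Pre-subsidy: 849 - 4p = -568.5 + 6.5p gives p* = 135, q* = 309.
With the rebate, buyers effectively pay pb = ps − 63, where ps is the price sellers receive.
Demand in terms of ps becomes qd = 849 − 4(ps − 63) = 1101 - 4ps. Setting this equal to supply: 1101 - 4ps = -568.5 + 6.5ps, so ps = 159.
Buyers pay pb = 159 − 63 = 96; q' = -568.5 + 6.5·159 = 465.
The subsidy expands output by 465 − 309 = 156 past the efficient level; on those units the gap between marginal cost and willingness to pay runs from 0 up to 63.
DWL = ½ × 63 × 156 = 4914.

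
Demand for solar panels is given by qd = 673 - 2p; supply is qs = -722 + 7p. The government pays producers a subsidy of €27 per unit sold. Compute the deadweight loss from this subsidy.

Pre-subsidy: 673 - 2p = -722 + 7p gives p* = 155, q* = 363.
With the subsidy, sellers receive ps = pb + 27 for each unit, where pb is the price buyers pay.
Supply in terms of pb becomes qs = -722 + 7(pb + 27) = -533 + 7pb. Setting this equal to demand: 673 - 2pb = -533 + 7pb, so pb = 134.
Sellers receive ps = 134 + 27 = 161; q' = 673 − 2·134 = 405.
The subsidy expands output by 405 − 363 = 42 past the efficient level; on those units the gap between marginal cost and willingness to pay runs from 0 up to 27.
DWL = ½ × 27 × 42 = 567.

Deadweight loss = €567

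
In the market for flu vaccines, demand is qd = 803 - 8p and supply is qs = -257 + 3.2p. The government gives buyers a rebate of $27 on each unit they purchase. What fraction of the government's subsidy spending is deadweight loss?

Pre-subsidy: 803 - 8p = -257 + 3.2p gives p* = 1325/14, q* = 321/7.
With the rebate, buyers effectively pay pb = ps − 27, where ps is the price sellers receive.
Demand in terms of ps becomes qd = 803 − 8(ps − 27) = 1019 - 8ps. Setting this equal to supply: 1019 - 8ps = -257 + 3.2ps, so ps = 1595/14.
Buyers pay pb = 1595/14 − 27 = 1217/14; q' = -257 + 3.2·(1595/14) = 753/7.
ΔCS = ½(321/7 + 753/7)(1325/14 − 1217/14) = 28998/49; ΔPS = ½(321/7 + 753/7)(1595/14 − 1325/14) = 72495/49.
Government spending = 27 × 753/7 = 20331/7.
DWL = ½ × 27 × (753/7 − 321/7) = 5832/7; fraction = (5832/7) / (20331/7) = 72/251.

DWL / government spending = 72/251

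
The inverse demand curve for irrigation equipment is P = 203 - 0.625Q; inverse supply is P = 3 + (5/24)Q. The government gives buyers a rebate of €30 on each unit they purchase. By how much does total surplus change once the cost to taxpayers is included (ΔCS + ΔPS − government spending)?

Pre-subsidy: 203 - 0.625Q = 3 + (5/24)Q gives Q* = 240 and P* = 53.
With the rebate, buyers effectively pay Pb = Ps − 30, where Ps is the price sellers receive.
On the curves, Pb = 203 - 0.625Q and Ps = 3 + (5/24)Q; the wedge Ps − Pb = 30 gives 3 + (5/24)Q − (203 - 0.625Q) = 30, so Q' = 276.
Then Pb = 203 − 0.625·276 = 30.5 and Ps = 3 + (5/24)·276 = 60.5.
ΔCS = ½(240 + 276)(53 − 30.5) = 5805; ΔPS = ½(240 + 276)(60.5 − 53) = 1935.
Government spending = 30 × 276 = 8280.
Net change = 5805 + 1935 − 8280 = -540. The loss equals the DWL triangle ½·30·36.

Net change in total surplus = -€540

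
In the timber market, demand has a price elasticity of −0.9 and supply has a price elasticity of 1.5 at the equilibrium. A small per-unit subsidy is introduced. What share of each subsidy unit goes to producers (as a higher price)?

Producer share = 0.375

For a small subsidy around the equilibrium, the benefit split depends on the relative slopes, which at a point are proportional to the elasticities.
Buyer share = εs/(εs + |εd|) = 1.5/(1.5 + 0.9) = 0.625; seller share = |εd|/(εs + |εd|) = 0.375.
So producers capture 0.375 of the subsidy.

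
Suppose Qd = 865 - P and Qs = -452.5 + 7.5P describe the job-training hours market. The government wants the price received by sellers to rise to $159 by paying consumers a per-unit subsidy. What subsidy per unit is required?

At a seller price of 159, quantity supplied is -452.5 + 7.5·159 = 740.
Buyers absorb 740 only when they pay Pb with 865 − 1·Pb = 740, i.e. Pb = 125.
s = Ps − Pb = 159 − 125 = 34.

Required subsidy s = $34 per unit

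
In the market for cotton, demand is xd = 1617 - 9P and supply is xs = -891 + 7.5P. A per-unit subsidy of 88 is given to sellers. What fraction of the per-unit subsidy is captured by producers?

Producer share = 6/11

Pre-subsidy: 1617 - 9P = -891 + 7.5P gives P* = 152, x* = 249.
With the subsidy, sellers receive Ps = Pb + 88 for each unit, where Pb is the price buyers pay.
Supply in terms of Pb becomes xs = -891 + 7.5(Pb + 88) = -231 + 7.5Pb. Setting this equal to demand: 1617 - 9Pb = -231 + 7.5Pb, so Pb = 112.
Sellers receive Ps = 112 + 88 = 200; x' = 1617 − 9·112 = 609.
Buyers' price falls by P* − Pb = 152 − 112 = 40; sellers' price rises by Ps − P* = 200 − 152 = 48.
So producers capture 48/88 = 6/11 of each unit of subsidy.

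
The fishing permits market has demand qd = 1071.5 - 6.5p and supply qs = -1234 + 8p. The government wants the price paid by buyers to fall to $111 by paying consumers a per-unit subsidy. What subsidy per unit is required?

Required subsidy s = $87 per unit

At a buyer price of 111, quantity demanded is 1071.5 − 6.5·111 = 350.
Sellers supply 350 only when they receive ps with -1234 + 8·ps = 350, i.e. ps = 198.
s = ps − pb = 198 − 111 = 87.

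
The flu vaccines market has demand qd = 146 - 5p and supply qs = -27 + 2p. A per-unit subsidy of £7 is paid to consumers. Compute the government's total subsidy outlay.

Pre-subsidy: 146 - 5p = -27 + 2p gives p* = 173/7, q* = 157/7.
With the rebate, buyers effectively pay pb = ps − 7, where ps is the price sellers receive.
Demand in terms of ps becomes qd = 146 − 5(ps − 7) = 181 - 5ps. Setting this equal to supply: 181 - 5ps = -27 + 2ps, so ps = 208/7.
Buyers pay pb = 208/7 − 7 = 159/7; q' = -27 + 2·(208/7) = 227/7.
Government outlay = subsidy × quantity = 7 × 227/7 = 227.

Government cost = £227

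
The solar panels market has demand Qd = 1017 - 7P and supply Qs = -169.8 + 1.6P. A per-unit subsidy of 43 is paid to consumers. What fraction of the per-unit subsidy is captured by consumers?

Consumer share = 8/43

Pre-subsidy: 1017 - 7P = -169.8 + 1.6P gives P* = 138, Q* = 51.
With the rebate, buyers effectively pay Pb = Ps − 43, where Ps is the price sellers receive.
Demand in terms of Ps becomes Qd = 1017 − 7(Ps − 43) = 1318 - 7Ps. Setting this equal to supply: 1318 - 7Ps = -169.8 + 1.6Ps, so Ps = 173.
Buyers pay Pb = 173 − 43 = 130; Q' = -169.8 + 1.6·173 = 107.
Buyers' price falls by P* − Pb = 138 − 130 = 8; sellers' price rises by Ps − P* = 173 − 138 = 35.
So consumers capture 8/43 = 8/43 of each unit of subsidy.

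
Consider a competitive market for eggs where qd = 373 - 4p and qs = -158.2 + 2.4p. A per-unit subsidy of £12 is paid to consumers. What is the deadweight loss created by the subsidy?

Deadweight loss = £108

Pre-subsidy: 373 - 4p = -158.2 + 2.4p gives p* = 83, q* = 41.
With the rebate, buyers effectively pay pb = ps − 12, where ps is the price sellers receive.
Demand in terms of ps becomes qd = 373 − 4(ps − 12) = 421 - 4ps. Setting this equal to supply: 421 - 4ps = -158.2 + 2.4ps, so ps = 90.5.
Buyers pay pb = 90.5 − 12 = 78.5; q' = -158.2 + 2.4·90.5 = 59.
The subsidy expands output by 59 − 41 = 18 past the efficient level; on those units the gap between marginal cost and willingness to pay runs from 0 up to 12.
DWL = ½ × 12 × 18 = 108.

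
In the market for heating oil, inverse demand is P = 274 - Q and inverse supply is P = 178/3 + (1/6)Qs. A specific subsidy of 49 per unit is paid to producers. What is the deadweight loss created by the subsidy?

Deadweight loss = 1029

Pre-subsidy: 274 - Q = 178/3 + (1/6)Q gives Q* = 184 and P* = 90.
With the subsidy, sellers receive Ps = Pb + 49 for each unit, where Pb is the price buyers pay.
On the curves, Pb = 274 - Q and Ps = 178/3 + (1/6)Q; the wedge Ps − Pb = 49 gives 178/3 + (1/6)Q − (274 - Q) = 49, so Q' = 226.
Then Pb = 274 − 1·226 = 48 and Ps = 178/3 + (1/6)·226 = 97.
The subsidy expands output by 226 − 184 = 42 past the efficient level; on those units the gap between marginal cost and willingness to pay runs from 0 up to 49.
DWL = ½ × 49 × 42 = 1029.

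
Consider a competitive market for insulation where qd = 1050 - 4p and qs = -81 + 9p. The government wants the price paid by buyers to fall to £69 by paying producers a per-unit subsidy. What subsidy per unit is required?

At a buyer price of 69, quantity demanded is 1050 − 4·69 = 774.
Sellers supply 774 only when they receive ps with -81 + 9·ps = 774, i.e. ps = 95.
s = ps − pb = 95 − 69 = 26.

Required subsidy s = £26 per unit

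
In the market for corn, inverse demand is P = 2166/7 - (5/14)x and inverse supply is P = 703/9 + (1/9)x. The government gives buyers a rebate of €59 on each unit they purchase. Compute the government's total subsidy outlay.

Government cost = €36580

Pre-subsidy: 2166/7 - (5/14)x = 703/9 + (1/9)x gives x* = 494 and P* = 133.
With the rebate, buyers effectively pay Pb = Ps − 59, where Ps is the price sellers receive.
On the curves, Pb = 2166/7 - (5/14)x and Ps = 703/9 + (1/9)x; the wedge Ps − Pb = 59 gives 703/9 + (1/9)x − (2166/7 - (5/14)x) = 59, so x' = 620.
Then Pb = 2166/7 − (5/14)·620 = 88 and Ps = 703/9 + (1/9)·620 = 147.
Government outlay = subsidy × quantity = 59 × 620 = 36580.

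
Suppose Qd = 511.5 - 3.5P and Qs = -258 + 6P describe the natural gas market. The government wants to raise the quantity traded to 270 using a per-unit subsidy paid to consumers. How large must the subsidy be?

Required subsidy s = 19 per unit

At Q = 270, invert demand for the buyer price: Pb = (511.5 − 270)/3.5 = 69; invert supply for the seller price: Ps = (270 − (-258))/6 = 88.
The subsidy must fill the gap: s = Ps − Pb = 88 − 69 = 19.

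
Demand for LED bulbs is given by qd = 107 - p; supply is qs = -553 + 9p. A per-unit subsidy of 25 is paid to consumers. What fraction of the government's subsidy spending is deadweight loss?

Pre-subsidy: 107 - p = -553 + 9p gives p* = 66, q* = 41.
With the rebate, buyers effectively pay pb = ps − 25, where ps is the price sellers receive.
Demand in terms of ps becomes qd = 107 − 1(ps − 25) = 132 - ps. Setting this equal to supply: 132 - ps = -553 + 9ps, so ps = 68.5.
Buyers pay pb = 68.5 − 25 = 43.5; q' = -553 + 9·68.5 = 63.5.
ΔCS = ½(41 + 63.5)(66 − 43.5) = 1175.625; ΔPS = ½(41 + 63.5)(68.5 − 66) = 130.625.
Government spending = 25 × 63.5 = 1587.5.
DWL = ½ × 25 × (63.5 − 41) = 281.25; fraction = 281.25 / 1587.5 = 45/254.

DWL / government spending = 45/254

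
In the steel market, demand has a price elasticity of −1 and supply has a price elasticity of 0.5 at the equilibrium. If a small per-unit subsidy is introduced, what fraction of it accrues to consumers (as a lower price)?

For a small subsidy around the equilibrium, the benefit split depends on the relative slopes, which at a point are proportional to the elasticities.
Buyer share = εs/(εs + |εd|) = 0.5/(0.5 + 1) = 1/3; seller share = |εd|/(εs + |εd|) = 2/3.

Consumer share = 1/3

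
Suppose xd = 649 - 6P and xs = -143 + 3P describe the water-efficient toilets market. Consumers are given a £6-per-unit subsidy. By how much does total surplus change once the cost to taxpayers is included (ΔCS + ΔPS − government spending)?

Net change in total surplus = -£36

Pre-subsidy: 649 - 6P = -143 + 3P gives P* = 88, x* = 121.
With the rebate, buyers effectively pay Pb = Ps − 6, where Ps is the price sellers receive.
Demand in terms of Ps becomes xd = 649 − 6(Ps − 6) = 685 - 6Ps. Setting this equal to supply: 685 - 6Ps = -143 + 3Ps, so Ps = 92.
Buyers pay Pb = 92 − 6 = 86; x' = -143 + 3·92 = 133.
ΔCS = ½(121 + 133)(88 − 86) = 254; ΔPS = ½(121 + 133)(92 − 88) = 508.
Government spending = 6 × 133 = 798.
Net change = 254 + 508 − 798 = -36. The loss equals the DWL triangle ½·6·12.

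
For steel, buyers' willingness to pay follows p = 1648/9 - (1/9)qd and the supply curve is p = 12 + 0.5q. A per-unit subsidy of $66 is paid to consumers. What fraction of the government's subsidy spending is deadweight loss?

DWL / government spending = 27/194

Pre-subsidy: 1648/9 - (1/9)q = 12 + 0.5q gives q* = 280 and p* = 152.
With the rebate, buyers effectively pay pb = ps − 66, where ps is the price sellers receive.
On the curves, pb = 1648/9 - (1/9)q and ps = 12 + 0.5q; the wedge ps − pb = 66 gives 12 + 0.5q − (1648/9 - (1/9)q) = 66, so q' = 388.
Then pb = 1648/9 − (1/9)·388 = 140 and ps = 12 + 0.5·388 = 206.
ΔCS = ½(280 + 388)(152 − 140) = 4008; ΔPS = ½(280 + 388)(206 − 152) = 18036.
Government spending = 66 × 388 = 25608.
DWL = ½ × 66 × (388 − 280) = 3564; fraction = 3564 / 25608 = 27/194.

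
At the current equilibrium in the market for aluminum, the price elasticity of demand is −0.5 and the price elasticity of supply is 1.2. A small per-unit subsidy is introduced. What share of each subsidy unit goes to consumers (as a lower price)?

For a small subsidy around the equilibrium, the benefit split depends on the relative slopes, which at a point are proportional to the elasticities.
Buyer share = εs/(εs + |εd|) = 1.2/(1.2 + 0.5) = 12/17; seller share = |εd|/(εs + |εd|) = 5/17.

Consumer share = 12/17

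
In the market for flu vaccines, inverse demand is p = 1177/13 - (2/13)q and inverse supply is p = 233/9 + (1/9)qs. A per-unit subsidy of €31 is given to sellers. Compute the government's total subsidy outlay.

Pre-subsidy: 1177/13 - (2/13)q = 233/9 + (1/9)q gives q* = 244 and p* = 53.
With the subsidy, sellers receive ps = pb + 31 for each unit, where pb is the price buyers pay.
On the curves, pb = 1177/13 - (2/13)q and ps = 233/9 + (1/9)q; the wedge ps − pb = 31 gives 233/9 + (1/9)q − (1177/13 - (2/13)q) = 31, so q' = 361.
Then pb = 1177/13 − (2/13)·361 = 35 and ps = 233/9 + (1/9)·361 = 66.
Government outlay = subsidy × quantity = 31 × 361 = 11191.

Government cost = €11191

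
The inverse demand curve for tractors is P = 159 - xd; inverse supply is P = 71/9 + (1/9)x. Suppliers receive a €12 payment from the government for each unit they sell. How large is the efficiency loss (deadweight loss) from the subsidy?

Pre-subsidy: 159 - x = 71/9 + (1/9)x gives x* = 136 and P* = 23.
With the subsidy, sellers receive Ps = Pb + 12 for each unit, where Pb is the price buyers pay.
On the curves, Pb = 159 - x and Ps = 71/9 + (1/9)x; the wedge Ps − Pb = 12 gives 71/9 + (1/9)x − (159 - x) = 12, so x' = 146.8.
Then Pb = 159 − 1·146.8 = 12.2 and Ps = 71/9 + (1/9)·146.8 = 24.2.
The subsidy expands output by 146.8 − 136 = 10.8 past the efficient level; on those units the gap between marginal cost and willingness to pay runs from 0 up to 12.
DWL = ½ × 12 × 10.8 = 64.8.

Deadweight loss = €64.8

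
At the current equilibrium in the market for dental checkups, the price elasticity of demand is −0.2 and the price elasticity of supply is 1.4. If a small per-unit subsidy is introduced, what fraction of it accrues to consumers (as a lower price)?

For a small subsidy around the equilibrium, the benefit split depends on the relative slopes, which at a point are proportional to the elasticities.
Buyer share = εs/(εs + |εd|) = 1.4/(1.4 + 0.2) = 0.875; seller share = |εd|/(εs + |εd|) = 0.125.

Consumer share = 0.875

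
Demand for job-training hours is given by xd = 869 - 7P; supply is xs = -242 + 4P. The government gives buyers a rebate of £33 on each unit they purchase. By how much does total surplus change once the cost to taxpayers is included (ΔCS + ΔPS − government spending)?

Net change in total surplus = -£1386

Pre-subsidy: 869 - 7P = -242 + 4P gives P* = 101, x* = 162.
With the rebate, buyers effectively pay Pb = Ps − 33, where Ps is the price sellers receive.
Demand in terms of Ps becomes xd = 869 − 7(Ps − 33) = 1100 - 7Ps. Setting this equal to supply: 1100 - 7Ps = -242 + 4Ps, so Ps = 122.
Buyers pay Pb = 122 − 33 = 89; x' = -242 + 4·122 = 246.
ΔCS = ½(162 + 246)(101 − 89) = 2448; ΔPS = ½(162 + 246)(122 − 101) = 4284.
Government spending = 33 × 246 = 8118.
Net change = 2448 + 4284 − 8118 = -1386. The loss equals the DWL triangle ½·33·84.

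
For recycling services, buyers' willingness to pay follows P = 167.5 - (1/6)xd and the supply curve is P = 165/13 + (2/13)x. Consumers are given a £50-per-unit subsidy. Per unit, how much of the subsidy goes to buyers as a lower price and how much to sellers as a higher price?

Buyers gain £26 per unit; sellers gain £24 per unit

Pre-subsidy: 167.5 - (1/6)x = 165/13 + (2/13)x gives x* = 483 and P* = 87.
With the rebate, buyers effectively pay Pb = Ps − 50, where Ps is the price sellers receive.
On the curves, Pb = 167.5 - (1/6)x and Ps = 165/13 + (2/13)x; the wedge Ps − Pb = 50 gives 165/13 + (2/13)x − (167.5 - (1/6)x) = 50, so x' = 639.
Then Pb = 167.5 − (1/6)·639 = 61 and Ps = 165/13 + (2/13)·639 = 111.
Buyers' price falls by P* − Pb = 87 − 61 = 26; sellers' price rises by Ps − P* = 111 − 87 = 24.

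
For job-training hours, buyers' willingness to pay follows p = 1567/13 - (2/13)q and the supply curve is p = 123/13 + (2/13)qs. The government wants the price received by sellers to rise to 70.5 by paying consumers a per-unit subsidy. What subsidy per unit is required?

Required subsidy s = 11 per unit

At a seller price of 70.5, quantity supplied is -61.5 + 6.5·70.5 = 396.75.
Buyers absorb 396.75 only when they pay pb = 1567/13 − (2/13)·396.75 = 59.5.
s = ps − pb = 70.5 − 59.5 = 11.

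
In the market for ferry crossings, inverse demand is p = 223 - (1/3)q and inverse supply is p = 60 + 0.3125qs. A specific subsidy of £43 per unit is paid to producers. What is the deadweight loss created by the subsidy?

Pre-subsidy: 223 - (1/3)q = 60 + 0.3125q gives q* = 7824/31 and p* = 4305/31.
With the subsidy, sellers receive ps = pb + 43 for each unit, where pb is the price buyers pay.
On the curves, pb = 223 - (1/3)q and ps = 60 + 0.3125q; the wedge ps − pb = 43 gives 60 + 0.3125q − (223 - (1/3)q) = 43, so q' = 9888/31.
Then pb = 223 − (1/3)·(9888/31) = 3617/31 and ps = 60 + 0.3125·(9888/31) = 4950/31.
The subsidy expands output by 9888/31 − 7824/31 = 2064/31 past the efficient level; on those units the gap between marginal cost and willingness to pay runs from 0 up to 43.
DWL = ½ × 43 × 2064/31 = 44376/31.

Deadweight loss = 44376/31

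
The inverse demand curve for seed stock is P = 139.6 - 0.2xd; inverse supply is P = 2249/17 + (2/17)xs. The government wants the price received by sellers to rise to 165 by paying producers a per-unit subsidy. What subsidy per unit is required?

At a seller price of 165, quantity supplied is -1124.5 + 8.5·165 = 278.
Buyers absorb 278 only when they pay Pb = 139.6 − 0.2·278 = 84.
s = Ps − Pb = 165 − 84 = 81.

Required subsidy s = 81 per unit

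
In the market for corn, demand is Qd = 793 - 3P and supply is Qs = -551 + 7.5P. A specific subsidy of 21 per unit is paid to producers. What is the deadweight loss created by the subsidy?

Pre-subsidy: 793 - 3P = -551 + 7.5P gives P* = 128, Q* = 409.
With the subsidy, sellers receive Ps = Pb + 21 for each unit, where Pb is the price buyers pay.
Supply in terms of Pb becomes Qs = -551 + 7.5(Pb + 21) = -393.5 + 7.5Pb. Setting this equal to demand: 793 - 3Pb = -393.5 + 7.5Pb, so Pb = 113.
Sellers receive Ps = 113 + 21 = 134; Q' = 793 − 3·113 = 454.
The subsidy expands output by 454 − 409 = 45 past the efficient level; on those units the gap between marginal cost and willingness to pay runs from 0 up to 21.
DWL = ½ × 21 × 45 = 472.5.

Deadweight loss = 472.5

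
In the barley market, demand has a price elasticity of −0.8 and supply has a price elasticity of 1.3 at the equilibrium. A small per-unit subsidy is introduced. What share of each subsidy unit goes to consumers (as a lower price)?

Consumer share = 13/21

For a small subsidy around the equilibrium, the benefit split depends on the relative slopes, which at a point are proportional to the elasticities.
Buyer share = εs/(εs + |εd|) = 1.3/(1.3 + 0.8) = 13/21; seller share = |εd|/(εs + |εd|) = 8/21.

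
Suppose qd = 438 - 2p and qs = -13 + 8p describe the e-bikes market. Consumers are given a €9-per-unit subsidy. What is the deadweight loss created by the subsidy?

Pre-subsidy: 438 - 2p = -13 + 8p gives p* = 45.1, q* = 347.8.
With the rebate, buyers effectively pay pb = ps − 9, where ps is the price sellers receive.
Demand in terms of ps becomes qd = 438 − 2(ps − 9) = 456 - 2ps. Setting this equal to supply: 456 - 2ps = -13 + 8ps, so ps = 46.9.
Buyers pay pb = 46.9 − 9 = 37.9; q' = -13 + 8·46.9 = 362.2.
The subsidy expands output by 362.2 − 347.8 = 14.4 past the efficient level; on those units the gap between marginal cost and willingness to pay runs from 0 up to 9.
DWL = ½ × 9 × 14.4 = 64.8.

Deadweight loss = €64.8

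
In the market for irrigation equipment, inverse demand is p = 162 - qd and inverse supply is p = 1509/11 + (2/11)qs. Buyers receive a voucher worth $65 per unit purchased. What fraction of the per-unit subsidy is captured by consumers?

Pre-subsidy: 162 - q = 1509/11 + (2/11)q gives q* = 21 and p* = 141.
With the rebate, buyers effectively pay pb = ps − 65, where ps is the price sellers receive.
On the curves, pb = 162 - q and ps = 1509/11 + (2/11)q; the wedge ps − pb = 65 gives 1509/11 + (2/11)q − (162 - q) = 65, so q' = 76.
Then pb = 162 − 1·76 = 86 and ps = 1509/11 + (2/11)·76 = 151.
Buyers' price falls by p* − pb = 141 − 86 = 55; sellers' price rises by ps − p* = 151 − 141 = 10.
So consumers capture 55/65 = 11/13 of each unit of subsidy.

Consumer share = 11/13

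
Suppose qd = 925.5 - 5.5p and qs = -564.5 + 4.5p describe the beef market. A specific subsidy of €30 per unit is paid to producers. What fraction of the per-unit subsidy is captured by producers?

Pre-subsidy: 925.5 - 5.5p = -564.5 + 4.5p gives p* = 149, q* = 106.
With the subsidy, sellers receive ps = pb + 30 for each unit, where pb is the price buyers pay.
Supply in terms of pb becomes qs = -564.5 + 4.5(pb + 30) = -429.5 + 4.5pb. Setting this equal to demand: 925.5 - 5.5pb = -429.5 + 4.5pb, so pb = 135.5.
Sellers receive ps = 135.5 + 30 = 165.5; q' = 925.5 − 5.5·135.5 = 180.25.
Buyers' price falls by p* − pb = 149 − 135.5 = 13.5; sellers' price rises by ps − p* = 165.5 − 149 = 16.5.
So producers capture 16.5/30 = 0.55 of each unit of subsidy.

Producer share = 0.55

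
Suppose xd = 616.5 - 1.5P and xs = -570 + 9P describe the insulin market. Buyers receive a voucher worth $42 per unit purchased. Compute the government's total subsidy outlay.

Government cost = $21042

Pre-subsidy: 616.5 - 1.5P = -570 + 9P gives P* = 113, x* = 447.
With the rebate, buyers effectively pay Pb = Ps − 42, where Ps is the price sellers receive.
Demand in terms of Ps becomes xd = 616.5 − 1.5(Ps − 42) = 679.5 - 1.5Ps. Setting this equal to supply: 679.5 - 1.5Ps = -570 + 9Ps, so Ps = 119.
Buyers pay Pb = 119 − 42 = 77; x' = -570 + 9·119 = 501.
Government outlay = subsidy × quantity = 42 × 501 = 21042.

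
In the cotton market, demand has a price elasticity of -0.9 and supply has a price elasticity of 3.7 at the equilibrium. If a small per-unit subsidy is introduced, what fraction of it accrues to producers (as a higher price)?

Producer share = 9/46

For a small subsidy around the equilibrium, the benefit split depends on the relative slopes, which at a point are proportional to the elasticities.
Buyer share = εs/(εs + |εd|) = 3.7/(3.7 + 0.9) = 37/46; seller share = |εd|/(εs + |εd|) = 9/46.
So producers capture 9/46 of the subsidy.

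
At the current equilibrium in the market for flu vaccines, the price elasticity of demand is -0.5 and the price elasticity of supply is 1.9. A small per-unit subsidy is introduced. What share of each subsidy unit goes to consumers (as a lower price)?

Consumer share = 19/24

For a small subsidy around the equilibrium, the benefit split depends on the relative slopes, which at a point are proportional to the elasticities.
Buyer share = εs/(εs + |εd|) = 1.9/(1.9 + 0.5) = 19/24; seller share = |εd|/(εs + |εd|) = 5/24.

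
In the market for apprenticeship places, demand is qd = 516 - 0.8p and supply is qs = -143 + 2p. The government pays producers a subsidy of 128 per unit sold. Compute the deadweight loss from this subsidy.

Deadweight loss = 32768/7

Pre-subsidy: 516 - 0.8p = -143 + 2p gives p* = 3295/14, q* = 2294/7.
With the subsidy, sellers receive ps = pb + 128 for each unit, where pb is the price buyers pay.
Supply in terms of pb becomes qs = -143 + 2(pb + 128) = 113 + 2pb. Setting this equal to demand: 516 - 0.8pb = 113 + 2pb, so pb = 2015/14.
Sellers receive ps = 2015/14 + 128 = 3807/14; q' = 516 − 0.8·(2015/14) = 2806/7.
The subsidy expands output by 2806/7 − 2294/7 = 512/7 past the efficient level; on those units the gap between marginal cost and willingness to pay runs from 0 up to 128.
DWL = ½ × 128 × 512/7 = 32768/7.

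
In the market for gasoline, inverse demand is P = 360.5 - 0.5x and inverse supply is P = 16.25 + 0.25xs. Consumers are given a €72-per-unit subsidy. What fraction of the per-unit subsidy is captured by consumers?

Pre-subsidy: 360.5 - 0.5x = 16.25 + 0.25x gives x* = 459 and P* = 131.
With the rebate, buyers effectively pay Pb = Ps − 72, where Ps is the price sellers receive.
On the curves, Pb = 360.5 - 0.5x and Ps = 16.25 + 0.25x; the wedge Ps − Pb = 72 gives 16.25 + 0.25x − (360.5 - 0.5x) = 72, so x' = 555.
Then Pb = 360.5 − 0.5·555 = 83 and Ps = 16.25 + 0.25·555 = 155.
Buyers' price falls by P* − Pb = 131 − 83 = 48; sellers' price rises by Ps − P* = 155 − 131 = 24.
So consumers capture 48/72 = 2/3 of each unit of subsidy.

Consumer share = 2/3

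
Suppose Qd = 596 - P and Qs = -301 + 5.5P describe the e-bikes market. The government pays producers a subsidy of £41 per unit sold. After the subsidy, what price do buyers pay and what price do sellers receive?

Buyers pay 1343/13; sellers receive 1876/13

Pre-subsidy: 596 - P = -301 + 5.5P gives P* = 138, Q* = 458.
With the subsidy, sellers receive Ps = Pb + 41 for each unit, where Pb is the price buyers pay.
Supply in terms of Pb becomes Qs = -301 + 5.5(Pb + 41) = -75.5 + 5.5Pb. Setting this equal to demand: 596 - Pb = -75.5 + 5.5Pb, so Pb = 1343/13.
Sellers receive Ps = 1343/13 + 41 = 1876/13; Q' = 596 − 1·(1343/13) = 6405/13.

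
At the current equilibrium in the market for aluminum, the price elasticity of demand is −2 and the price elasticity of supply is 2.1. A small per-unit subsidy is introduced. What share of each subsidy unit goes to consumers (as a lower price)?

For a small subsidy around the equilibrium, the benefit split depends on the relative slopes, which at a point are proportional to the elasticities.
Buyer share = εs/(εs + |εd|) = 2.1/(2.1 + 2) = 21/41; seller share = |εd|/(εs + |εd|) = 20/41.

Consumer share = 21/41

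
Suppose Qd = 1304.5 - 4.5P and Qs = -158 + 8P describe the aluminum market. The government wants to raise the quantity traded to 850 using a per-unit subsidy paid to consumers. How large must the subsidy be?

At Q = 850, invert demand for the buyer price: Pb = (1304.5 − 850)/4.5 = 101; invert supply for the seller price: Ps = (850 − (-158))/8 = 126.
The subsidy must fill the gap: s = Ps − Pb = 126 − 101 = 25.

Required subsidy s = 25 per unit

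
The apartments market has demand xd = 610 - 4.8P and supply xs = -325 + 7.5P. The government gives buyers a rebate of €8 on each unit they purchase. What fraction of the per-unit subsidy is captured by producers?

Pre-subsidy: 610 - 4.8P = -325 + 7.5P gives P* = 9350/123, x* = 10050/41.
With the rebate, buyers effectively pay Pb = Ps − 8, where Ps is the price sellers receive.
Demand in terms of Ps becomes xd = 610 − 4.8(Ps − 8) = 648.4 - 4.8Ps. Setting this equal to supply: 648.4 - 4.8Ps = -325 + 7.5Ps, so Ps = 9734/123.
Buyers pay Pb = 9734/123 − 8 = 8750/123; x' = -325 + 7.5·(9734/123) = 11010/41.
Buyers' price falls by P* − Pb = 9350/123 − 8750/123 = 200/41; sellers' price rises by Ps − P* = 9734/123 − 9350/123 = 128/41.
So producers capture (128/41)/8 = 16/41 of each unit of subsidy.

Producer share = 16/41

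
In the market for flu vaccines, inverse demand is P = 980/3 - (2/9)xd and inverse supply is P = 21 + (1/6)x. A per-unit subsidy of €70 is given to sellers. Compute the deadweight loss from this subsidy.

Pre-subsidy: 980/3 - (2/9)x = 21 + (1/6)x gives x* = 786 and P* = 152.
With the subsidy, sellers receive Ps = Pb + 70 for each unit, where Pb is the price buyers pay.
On the curves, Pb = 980/3 - (2/9)x and Ps = 21 + (1/6)x; the wedge Ps − Pb = 70 gives 21 + (1/6)x − (980/3 - (2/9)x) = 70, so x' = 966.
Then Pb = 980/3 − (2/9)·966 = 112 and Ps = 21 + (1/6)·966 = 182.
The subsidy expands output by 966 − 786 = 180 past the efficient level; on those units the gap between marginal cost and willingness to pay runs from 0 up to 70.
DWL = ½ × 70 × 180 = 6300.

Deadweight loss = €6300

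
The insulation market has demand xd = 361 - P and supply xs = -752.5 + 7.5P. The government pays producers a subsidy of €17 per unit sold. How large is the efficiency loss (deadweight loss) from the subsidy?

Deadweight loss = €127.5

Pre-subsidy: 361 - P = -752.5 + 7.5P gives P* = 131, x* = 230.
With the subsidy, sellers receive Ps = Pb + 17 for each unit, where Pb is the price buyers pay.
Supply in terms of Pb becomes xs = -752.5 + 7.5(Pb + 17) = -625 + 7.5Pb. Setting this equal to demand: 361 - Pb = -625 + 7.5Pb, so Pb = 116.
Sellers receive Ps = 116 + 17 = 133; x' = 361 − 1·116 = 245.
The subsidy expands output by 245 − 230 = 15 past the efficient level; on those units the gap between marginal cost and willingness to pay runs from 0 up to 17.
DWL = ½ × 17 × 15 = 127.5.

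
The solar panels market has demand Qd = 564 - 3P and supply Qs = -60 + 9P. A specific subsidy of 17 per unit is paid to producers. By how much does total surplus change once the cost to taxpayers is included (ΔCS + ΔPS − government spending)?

Net change in total surplus = -325.125

Pre-subsidy: 564 - 3P = -60 + 9P gives P* = 52, Q* = 408.
With the subsidy, sellers receive Ps = Pb + 17 for each unit, where Pb is the price buyers pay.
Supply in terms of Pb becomes Qs = -60 + 9(Pb + 17) = 93 + 9Pb. Setting this equal to demand: 564 - 3Pb = 93 + 9Pb, so Pb = 39.25.
Sellers receive Ps = 39.25 + 17 = 56.25; Q' = 564 − 3·39.25 = 446.25.
ΔCS = ½(408 + 446.25)(52 − 39.25) = 5445.84375; ΔPS = ½(408 + 446.25)(56.25 − 52) = 1815.28125.
Government spending = 17 × 446.25 = 7586.25.
Net change = 5445.84375 + 1815.28125 − 7586.25 = -325.125. The loss equals the DWL triangle ½·17·38.25.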